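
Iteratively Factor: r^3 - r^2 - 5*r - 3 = (r + 1)*(r^2 - 2*r - 3) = (r - 3)*(r + 1)*(r + 1)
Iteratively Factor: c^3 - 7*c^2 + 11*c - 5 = (c - 1)*(c^2 - 6*c + 5) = (c - 1)^2*(c - 5)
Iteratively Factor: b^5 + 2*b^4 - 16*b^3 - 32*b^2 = (b - 4)*(b^4 + 6*b^3 + 8*b^2) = b*(b - 4)*(b^3 + 6*b^2 + 8*b) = b*(b - 4)*(b + 2)*(b^2 + 4*b) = b^2*(b - 4)*(b + 2)*(b + 4)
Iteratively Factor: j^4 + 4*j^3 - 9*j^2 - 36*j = (j)*(j^3 + 4*j^2 - 9*j - 36) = j*(j - 3)*(j^2 + 7*j + 12) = j*(j - 3)*(j + 4)*(j + 3)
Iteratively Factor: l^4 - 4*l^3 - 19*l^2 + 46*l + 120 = (l + 2)*(l^3 - 6*l^2 - 7*l + 60) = (l + 2)*(l + 3)*(l^2 - 9*l + 20) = (l - 4)*(l + 2)*(l + 3)*(l - 5)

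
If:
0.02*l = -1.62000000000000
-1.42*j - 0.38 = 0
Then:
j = -0.27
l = -81.00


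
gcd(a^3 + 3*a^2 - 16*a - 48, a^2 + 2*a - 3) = a + 3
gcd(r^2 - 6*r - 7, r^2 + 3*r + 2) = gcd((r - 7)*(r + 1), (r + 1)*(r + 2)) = r + 1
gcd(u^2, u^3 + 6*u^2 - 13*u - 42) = 1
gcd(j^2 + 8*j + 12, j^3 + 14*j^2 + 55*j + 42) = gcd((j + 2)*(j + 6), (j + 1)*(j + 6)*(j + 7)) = j + 6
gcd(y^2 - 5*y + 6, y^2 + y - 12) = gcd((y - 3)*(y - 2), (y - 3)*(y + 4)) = y - 3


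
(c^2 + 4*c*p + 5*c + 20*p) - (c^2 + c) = 4*c*p + 4*c + 20*p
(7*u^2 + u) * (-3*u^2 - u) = -21*u^4 - 10*u^3 - u^2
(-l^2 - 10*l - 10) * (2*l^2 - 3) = -2*l^4 - 20*l^3 - 17*l^2 + 30*l + 30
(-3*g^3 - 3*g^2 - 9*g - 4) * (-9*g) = 27*g^4 + 27*g^3 + 81*g^2 + 36*g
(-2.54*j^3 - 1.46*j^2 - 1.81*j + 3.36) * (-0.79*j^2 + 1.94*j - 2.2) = 2.0066*j^5 - 3.7742*j^4 + 4.1855*j^3 - 2.9538*j^2 + 10.5004*j - 7.392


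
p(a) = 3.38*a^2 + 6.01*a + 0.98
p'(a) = 6.76*a + 6.01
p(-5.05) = 56.83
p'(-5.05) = -28.13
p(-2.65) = 8.79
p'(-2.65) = -11.90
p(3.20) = 54.82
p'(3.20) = 27.64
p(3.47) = 62.53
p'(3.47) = 29.47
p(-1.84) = 1.36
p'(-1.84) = -6.43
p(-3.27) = 17.47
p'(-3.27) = -16.10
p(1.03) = 10.76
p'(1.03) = 12.97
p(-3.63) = 23.70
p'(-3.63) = -18.53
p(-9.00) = 220.67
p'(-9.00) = -54.83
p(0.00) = 0.98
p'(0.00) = 6.01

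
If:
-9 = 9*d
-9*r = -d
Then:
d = -1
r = -1/9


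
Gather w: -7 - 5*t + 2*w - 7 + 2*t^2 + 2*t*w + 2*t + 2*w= 2*t^2 - 3*t + w*(2*t + 4) - 14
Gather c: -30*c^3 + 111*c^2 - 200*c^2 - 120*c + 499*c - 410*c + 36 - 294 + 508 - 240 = -30*c^3 - 89*c^2 - 31*c + 10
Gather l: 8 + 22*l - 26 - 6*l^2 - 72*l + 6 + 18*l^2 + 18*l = 12*l^2 - 32*l - 12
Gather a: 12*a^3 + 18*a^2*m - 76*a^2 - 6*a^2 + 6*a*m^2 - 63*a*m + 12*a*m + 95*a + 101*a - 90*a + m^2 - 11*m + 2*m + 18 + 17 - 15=12*a^3 + a^2*(18*m - 82) + a*(6*m^2 - 51*m + 106) + m^2 - 9*m + 20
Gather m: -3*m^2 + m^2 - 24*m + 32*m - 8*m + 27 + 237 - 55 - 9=200 - 2*m^2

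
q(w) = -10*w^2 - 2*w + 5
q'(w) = -20*w - 2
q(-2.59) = -56.90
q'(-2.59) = 49.80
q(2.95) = -87.92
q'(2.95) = -61.00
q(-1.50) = -14.50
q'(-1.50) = 28.00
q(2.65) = -70.52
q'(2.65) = -55.00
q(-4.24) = -166.30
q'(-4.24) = 82.80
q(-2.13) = -36.11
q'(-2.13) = 40.60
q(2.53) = -64.07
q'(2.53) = -52.60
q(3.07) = -95.39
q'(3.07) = -63.40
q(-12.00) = -1411.00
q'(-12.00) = 238.00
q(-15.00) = -2215.00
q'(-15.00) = 298.00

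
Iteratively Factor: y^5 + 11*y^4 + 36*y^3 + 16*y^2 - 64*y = (y + 4)*(y^4 + 7*y^3 + 8*y^2 - 16*y) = (y + 4)^2*(y^3 + 3*y^2 - 4*y) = y*(y + 4)^2*(y^2 + 3*y - 4) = y*(y - 1)*(y + 4)^2*(y + 4)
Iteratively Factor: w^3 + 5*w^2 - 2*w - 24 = (w - 2)*(w^2 + 7*w + 12) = (w - 2)*(w + 4)*(w + 3)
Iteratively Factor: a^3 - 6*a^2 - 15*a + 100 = (a + 4)*(a^2 - 10*a + 25) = (a - 5)*(a + 4)*(a - 5)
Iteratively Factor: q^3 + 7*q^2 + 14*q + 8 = (q + 2)*(q^2 + 5*q + 4) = (q + 1)*(q + 2)*(q + 4)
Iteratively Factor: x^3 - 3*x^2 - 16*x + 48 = (x - 4)*(x^2 + x - 12) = (x - 4)*(x - 3)*(x + 4)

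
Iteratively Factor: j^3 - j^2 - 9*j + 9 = (j - 1)*(j^2 - 9) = (j - 3)*(j - 1)*(j + 3)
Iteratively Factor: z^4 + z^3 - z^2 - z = (z + 1)*(z^3 - z) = (z - 1)*(z + 1)*(z^2 + z) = z*(z - 1)*(z + 1)*(z + 1)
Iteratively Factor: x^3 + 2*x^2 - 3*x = (x)*(x^2 + 2*x - 3) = x*(x + 3)*(x - 1)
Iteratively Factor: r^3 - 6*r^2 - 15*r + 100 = (r + 4)*(r^2 - 10*r + 25) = (r - 5)*(r + 4)*(r - 5)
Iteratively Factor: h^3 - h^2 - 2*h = (h)*(h^2 - h - 2) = h*(h - 2)*(h + 1)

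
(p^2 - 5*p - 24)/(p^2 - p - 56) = (p + 3)/(p + 7)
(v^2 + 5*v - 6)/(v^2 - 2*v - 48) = (v - 1)/(v - 8)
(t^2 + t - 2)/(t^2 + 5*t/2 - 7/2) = 2*(t + 2)/(2*t + 7)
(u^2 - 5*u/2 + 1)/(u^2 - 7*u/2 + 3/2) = (u - 2)/(u - 3)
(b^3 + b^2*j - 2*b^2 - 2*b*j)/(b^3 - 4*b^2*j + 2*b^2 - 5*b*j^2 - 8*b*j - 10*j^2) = b*(b - 2)/(b^2 - 5*b*j + 2*b - 10*j)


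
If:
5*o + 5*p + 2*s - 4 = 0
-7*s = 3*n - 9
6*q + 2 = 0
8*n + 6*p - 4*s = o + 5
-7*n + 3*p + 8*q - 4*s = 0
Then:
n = -2455/6891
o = -12065/6891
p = 13613/6891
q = -1/3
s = 3304/2297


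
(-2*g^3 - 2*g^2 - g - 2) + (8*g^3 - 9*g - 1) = 6*g^3 - 2*g^2 - 10*g - 3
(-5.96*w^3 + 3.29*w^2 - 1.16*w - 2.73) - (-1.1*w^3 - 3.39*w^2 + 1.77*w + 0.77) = -4.86*w^3 + 6.68*w^2 - 2.93*w - 3.5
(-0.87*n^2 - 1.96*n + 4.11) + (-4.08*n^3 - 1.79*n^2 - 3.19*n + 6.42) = -4.08*n^3 - 2.66*n^2 - 5.15*n + 10.53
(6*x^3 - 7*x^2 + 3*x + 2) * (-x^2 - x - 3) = -6*x^5 + x^4 - 14*x^3 + 16*x^2 - 11*x - 6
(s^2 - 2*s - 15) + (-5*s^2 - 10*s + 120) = -4*s^2 - 12*s + 105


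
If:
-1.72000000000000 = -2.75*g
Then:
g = 0.63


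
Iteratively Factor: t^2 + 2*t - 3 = (t - 1)*(t + 3)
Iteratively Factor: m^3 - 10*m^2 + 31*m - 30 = (m - 5)*(m^2 - 5*m + 6) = (m - 5)*(m - 2)*(m - 3)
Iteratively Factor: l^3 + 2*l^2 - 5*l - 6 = (l + 3)*(l^2 - l - 2) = (l - 2)*(l + 3)*(l + 1)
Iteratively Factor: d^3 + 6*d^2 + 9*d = (d)*(d^2 + 6*d + 9) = d*(d + 3)*(d + 3)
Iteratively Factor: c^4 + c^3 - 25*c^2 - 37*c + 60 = (c + 3)*(c^3 - 2*c^2 - 19*c + 20) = (c + 3)*(c + 4)*(c^2 - 6*c + 5) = (c - 1)*(c + 3)*(c + 4)*(c - 5)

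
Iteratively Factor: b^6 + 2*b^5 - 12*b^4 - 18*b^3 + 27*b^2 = (b)*(b^5 + 2*b^4 - 12*b^3 - 18*b^2 + 27*b) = b*(b + 3)*(b^4 - b^3 - 9*b^2 + 9*b) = b*(b - 1)*(b + 3)*(b^3 - 9*b) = b^2*(b - 1)*(b + 3)*(b^2 - 9) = b^2*(b - 1)*(b + 3)^2*(b - 3)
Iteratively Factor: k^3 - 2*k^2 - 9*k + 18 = (k - 2)*(k^2 - 9) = (k - 3)*(k - 2)*(k + 3)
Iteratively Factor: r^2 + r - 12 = (r - 3)*(r + 4)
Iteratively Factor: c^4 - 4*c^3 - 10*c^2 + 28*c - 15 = (c - 1)*(c^3 - 3*c^2 - 13*c + 15) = (c - 1)^2*(c^2 - 2*c - 15) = (c - 5)*(c - 1)^2*(c + 3)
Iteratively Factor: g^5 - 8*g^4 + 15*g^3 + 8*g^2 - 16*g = (g)*(g^4 - 8*g^3 + 15*g^2 + 8*g - 16) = g*(g - 4)*(g^3 - 4*g^2 - g + 4) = g*(g - 4)^2*(g^2 - 1) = g*(g - 4)^2*(g - 1)*(g + 1)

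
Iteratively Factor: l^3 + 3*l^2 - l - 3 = (l + 1)*(l^2 + 2*l - 3) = (l + 1)*(l + 3)*(l - 1)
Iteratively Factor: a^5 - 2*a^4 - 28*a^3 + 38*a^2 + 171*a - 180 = (a - 5)*(a^4 + 3*a^3 - 13*a^2 - 27*a + 36) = (a - 5)*(a - 3)*(a^3 + 6*a^2 + 5*a - 12) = (a - 5)*(a - 3)*(a + 3)*(a^2 + 3*a - 4) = (a - 5)*(a - 3)*(a - 1)*(a + 3)*(a + 4)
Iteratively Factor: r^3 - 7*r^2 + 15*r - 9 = (r - 3)*(r^2 - 4*r + 3) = (r - 3)^2*(r - 1)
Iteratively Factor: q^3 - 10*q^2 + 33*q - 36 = (q - 4)*(q^2 - 6*q + 9) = (q - 4)*(q - 3)*(q - 3)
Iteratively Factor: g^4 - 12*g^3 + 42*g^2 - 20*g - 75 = (g - 5)*(g^3 - 7*g^2 + 7*g + 15) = (g - 5)*(g - 3)*(g^2 - 4*g - 5) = (g - 5)*(g - 3)*(g + 1)*(g - 5)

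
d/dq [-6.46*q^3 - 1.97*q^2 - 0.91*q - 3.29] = -19.38*q^2 - 3.94*q - 0.91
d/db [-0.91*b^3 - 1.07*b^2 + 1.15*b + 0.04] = -2.73*b^2 - 2.14*b + 1.15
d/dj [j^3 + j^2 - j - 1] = 3*j^2 + 2*j - 1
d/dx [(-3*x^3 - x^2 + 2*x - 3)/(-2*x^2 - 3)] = (6*x^4 + 31*x^2 - 6*x - 6)/(4*x^4 + 12*x^2 + 9)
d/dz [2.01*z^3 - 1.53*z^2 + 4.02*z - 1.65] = 6.03*z^2 - 3.06*z + 4.02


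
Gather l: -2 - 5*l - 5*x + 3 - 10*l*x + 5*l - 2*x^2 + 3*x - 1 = -10*l*x - 2*x^2 - 2*x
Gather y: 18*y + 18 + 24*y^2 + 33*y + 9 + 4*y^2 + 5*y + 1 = 28*y^2 + 56*y + 28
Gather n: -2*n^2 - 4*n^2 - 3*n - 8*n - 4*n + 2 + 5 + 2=-6*n^2 - 15*n + 9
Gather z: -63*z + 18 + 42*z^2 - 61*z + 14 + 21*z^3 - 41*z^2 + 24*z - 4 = 21*z^3 + z^2 - 100*z + 28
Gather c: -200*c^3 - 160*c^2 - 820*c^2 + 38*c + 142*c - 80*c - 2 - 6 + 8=-200*c^3 - 980*c^2 + 100*c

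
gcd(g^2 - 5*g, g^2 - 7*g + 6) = 1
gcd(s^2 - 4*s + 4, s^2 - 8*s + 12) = s - 2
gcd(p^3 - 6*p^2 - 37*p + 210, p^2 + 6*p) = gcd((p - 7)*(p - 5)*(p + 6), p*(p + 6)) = p + 6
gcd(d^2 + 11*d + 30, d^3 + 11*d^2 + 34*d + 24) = d + 6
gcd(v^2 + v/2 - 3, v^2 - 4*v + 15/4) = v - 3/2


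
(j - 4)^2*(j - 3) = j^3 - 11*j^2 + 40*j - 48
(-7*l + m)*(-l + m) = 7*l^2 - 8*l*m + m^2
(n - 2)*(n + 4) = n^2 + 2*n - 8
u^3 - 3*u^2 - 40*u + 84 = (u - 7)*(u - 2)*(u + 6)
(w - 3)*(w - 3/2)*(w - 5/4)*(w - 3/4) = w^4 - 13*w^3/2 + 231*w^2/16 - 423*w/32 + 135/32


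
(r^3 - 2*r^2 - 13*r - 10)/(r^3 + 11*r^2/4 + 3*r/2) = 4*(r^2 - 4*r - 5)/(r*(4*r + 3))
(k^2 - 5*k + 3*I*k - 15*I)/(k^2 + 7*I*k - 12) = (k - 5)/(k + 4*I)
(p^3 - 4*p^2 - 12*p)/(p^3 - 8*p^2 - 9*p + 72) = p*(p^2 - 4*p - 12)/(p^3 - 8*p^2 - 9*p + 72)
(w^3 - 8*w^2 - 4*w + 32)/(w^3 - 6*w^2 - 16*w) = (w - 2)/w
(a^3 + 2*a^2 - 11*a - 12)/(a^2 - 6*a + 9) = (a^2 + 5*a + 4)/(a - 3)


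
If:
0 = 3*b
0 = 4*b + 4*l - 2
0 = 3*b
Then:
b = 0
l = 1/2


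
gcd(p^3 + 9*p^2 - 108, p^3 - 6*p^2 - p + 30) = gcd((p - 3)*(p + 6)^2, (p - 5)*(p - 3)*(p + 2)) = p - 3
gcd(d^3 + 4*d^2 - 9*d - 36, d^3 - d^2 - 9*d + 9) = d^2 - 9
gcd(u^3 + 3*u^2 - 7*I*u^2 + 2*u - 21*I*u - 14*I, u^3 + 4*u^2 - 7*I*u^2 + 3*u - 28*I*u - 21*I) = u^2 + u*(1 - 7*I) - 7*I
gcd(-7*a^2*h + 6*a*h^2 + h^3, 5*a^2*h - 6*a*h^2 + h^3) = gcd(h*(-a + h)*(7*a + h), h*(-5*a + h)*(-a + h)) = a*h - h^2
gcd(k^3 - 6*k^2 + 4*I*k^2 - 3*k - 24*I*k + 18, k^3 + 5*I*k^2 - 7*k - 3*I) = k^2 + 4*I*k - 3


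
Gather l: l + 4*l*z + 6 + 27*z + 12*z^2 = l*(4*z + 1) + 12*z^2 + 27*z + 6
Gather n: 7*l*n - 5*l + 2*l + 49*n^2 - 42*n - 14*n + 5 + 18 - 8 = -3*l + 49*n^2 + n*(7*l - 56) + 15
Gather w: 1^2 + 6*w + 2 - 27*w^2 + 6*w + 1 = -27*w^2 + 12*w + 4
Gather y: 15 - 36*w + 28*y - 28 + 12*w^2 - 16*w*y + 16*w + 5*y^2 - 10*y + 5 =12*w^2 - 20*w + 5*y^2 + y*(18 - 16*w) - 8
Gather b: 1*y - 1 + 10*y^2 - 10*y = 10*y^2 - 9*y - 1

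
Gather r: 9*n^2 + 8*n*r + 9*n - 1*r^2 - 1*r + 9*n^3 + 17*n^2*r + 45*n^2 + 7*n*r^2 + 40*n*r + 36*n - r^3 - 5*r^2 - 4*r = 9*n^3 + 54*n^2 + 45*n - r^3 + r^2*(7*n - 6) + r*(17*n^2 + 48*n - 5)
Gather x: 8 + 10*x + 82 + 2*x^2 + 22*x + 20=2*x^2 + 32*x + 110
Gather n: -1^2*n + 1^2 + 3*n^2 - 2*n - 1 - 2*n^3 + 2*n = -2*n^3 + 3*n^2 - n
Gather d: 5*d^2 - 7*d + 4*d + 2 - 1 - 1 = 5*d^2 - 3*d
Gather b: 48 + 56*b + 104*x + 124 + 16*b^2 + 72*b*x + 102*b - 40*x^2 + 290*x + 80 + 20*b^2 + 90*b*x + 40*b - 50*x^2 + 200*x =36*b^2 + b*(162*x + 198) - 90*x^2 + 594*x + 252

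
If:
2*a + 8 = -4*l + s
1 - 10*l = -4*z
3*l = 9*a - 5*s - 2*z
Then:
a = -56*z/5 - 423/10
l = 2*z/5 + 1/10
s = -104*z/5 - 381/5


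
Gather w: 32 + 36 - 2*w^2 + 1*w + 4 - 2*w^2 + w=-4*w^2 + 2*w + 72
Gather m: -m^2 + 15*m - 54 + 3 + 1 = -m^2 + 15*m - 50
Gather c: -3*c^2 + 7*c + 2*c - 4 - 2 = -3*c^2 + 9*c - 6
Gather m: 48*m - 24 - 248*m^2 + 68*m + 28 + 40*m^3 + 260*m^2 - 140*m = 40*m^3 + 12*m^2 - 24*m + 4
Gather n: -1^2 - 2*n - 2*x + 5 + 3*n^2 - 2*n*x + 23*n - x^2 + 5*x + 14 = 3*n^2 + n*(21 - 2*x) - x^2 + 3*x + 18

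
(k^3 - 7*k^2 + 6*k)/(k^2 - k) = k - 6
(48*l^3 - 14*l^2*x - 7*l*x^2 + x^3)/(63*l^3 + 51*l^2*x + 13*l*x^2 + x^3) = (16*l^2 - 10*l*x + x^2)/(21*l^2 + 10*l*x + x^2)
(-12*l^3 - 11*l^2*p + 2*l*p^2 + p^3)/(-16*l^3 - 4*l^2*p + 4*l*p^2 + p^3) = (-3*l^2 - 2*l*p + p^2)/(-4*l^2 + p^2)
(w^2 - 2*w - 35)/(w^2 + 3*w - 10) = (w - 7)/(w - 2)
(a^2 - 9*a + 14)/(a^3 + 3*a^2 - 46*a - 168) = (a - 2)/(a^2 + 10*a + 24)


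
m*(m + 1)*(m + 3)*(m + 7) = m^4 + 11*m^3 + 31*m^2 + 21*m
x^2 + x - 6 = (x - 2)*(x + 3)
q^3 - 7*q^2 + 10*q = q*(q - 5)*(q - 2)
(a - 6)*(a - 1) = a^2 - 7*a + 6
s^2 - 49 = (s - 7)*(s + 7)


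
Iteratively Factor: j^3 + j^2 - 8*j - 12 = (j - 3)*(j^2 + 4*j + 4) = (j - 3)*(j + 2)*(j + 2)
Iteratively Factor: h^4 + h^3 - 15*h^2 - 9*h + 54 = (h + 3)*(h^3 - 2*h^2 - 9*h + 18) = (h - 3)*(h + 3)*(h^2 + h - 6) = (h - 3)*(h - 2)*(h + 3)*(h + 3)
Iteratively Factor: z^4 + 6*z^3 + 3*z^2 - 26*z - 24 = (z + 3)*(z^3 + 3*z^2 - 6*z - 8) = (z + 3)*(z + 4)*(z^2 - z - 2) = (z + 1)*(z + 3)*(z + 4)*(z - 2)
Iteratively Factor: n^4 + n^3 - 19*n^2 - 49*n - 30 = (n + 3)*(n^3 - 2*n^2 - 13*n - 10) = (n - 5)*(n + 3)*(n^2 + 3*n + 2) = (n - 5)*(n + 2)*(n + 3)*(n + 1)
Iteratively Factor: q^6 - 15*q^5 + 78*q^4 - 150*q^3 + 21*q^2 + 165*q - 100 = (q + 1)*(q^5 - 16*q^4 + 94*q^3 - 244*q^2 + 265*q - 100) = (q - 5)*(q + 1)*(q^4 - 11*q^3 + 39*q^2 - 49*q + 20) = (q - 5)*(q - 1)*(q + 1)*(q^3 - 10*q^2 + 29*q - 20) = (q - 5)*(q - 1)^2*(q + 1)*(q^2 - 9*q + 20) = (q - 5)^2*(q - 1)^2*(q + 1)*(q - 4)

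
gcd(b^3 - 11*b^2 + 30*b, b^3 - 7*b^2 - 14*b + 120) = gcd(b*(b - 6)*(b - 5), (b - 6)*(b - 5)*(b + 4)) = b^2 - 11*b + 30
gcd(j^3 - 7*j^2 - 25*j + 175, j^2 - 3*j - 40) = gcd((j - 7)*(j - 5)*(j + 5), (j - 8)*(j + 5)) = j + 5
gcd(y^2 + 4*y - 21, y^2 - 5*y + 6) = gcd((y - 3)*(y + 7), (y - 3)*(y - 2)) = y - 3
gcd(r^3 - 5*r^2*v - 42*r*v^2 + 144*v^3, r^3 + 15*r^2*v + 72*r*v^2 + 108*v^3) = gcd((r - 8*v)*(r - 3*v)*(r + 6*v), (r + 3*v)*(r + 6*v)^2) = r + 6*v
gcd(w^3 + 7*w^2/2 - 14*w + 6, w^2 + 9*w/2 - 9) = w + 6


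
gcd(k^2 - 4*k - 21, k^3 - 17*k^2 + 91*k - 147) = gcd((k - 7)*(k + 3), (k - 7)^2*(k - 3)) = k - 7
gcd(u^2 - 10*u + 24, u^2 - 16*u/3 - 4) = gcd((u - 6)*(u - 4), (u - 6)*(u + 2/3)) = u - 6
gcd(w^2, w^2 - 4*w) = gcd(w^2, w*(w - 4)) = w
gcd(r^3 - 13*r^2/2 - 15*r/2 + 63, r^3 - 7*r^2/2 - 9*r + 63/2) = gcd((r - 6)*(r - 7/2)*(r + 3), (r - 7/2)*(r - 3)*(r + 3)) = r^2 - r/2 - 21/2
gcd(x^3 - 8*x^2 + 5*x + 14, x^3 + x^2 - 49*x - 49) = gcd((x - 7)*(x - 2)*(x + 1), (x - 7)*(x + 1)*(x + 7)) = x^2 - 6*x - 7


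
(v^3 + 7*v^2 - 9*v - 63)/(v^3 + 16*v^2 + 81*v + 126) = (v - 3)/(v + 6)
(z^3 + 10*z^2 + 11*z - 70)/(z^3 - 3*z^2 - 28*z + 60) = (z + 7)/(z - 6)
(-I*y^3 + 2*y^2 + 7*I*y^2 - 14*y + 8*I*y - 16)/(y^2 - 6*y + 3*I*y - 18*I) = (-I*y^3 + y^2*(2 + 7*I) + y*(-14 + 8*I) - 16)/(y^2 + y*(-6 + 3*I) - 18*I)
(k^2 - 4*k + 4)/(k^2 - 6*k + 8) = (k - 2)/(k - 4)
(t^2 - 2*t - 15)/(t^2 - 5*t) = (t + 3)/t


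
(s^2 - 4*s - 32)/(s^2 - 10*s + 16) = (s + 4)/(s - 2)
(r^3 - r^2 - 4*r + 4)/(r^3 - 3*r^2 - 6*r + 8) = (r - 2)/(r - 4)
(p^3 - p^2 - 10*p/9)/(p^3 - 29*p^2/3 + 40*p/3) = (p + 2/3)/(p - 8)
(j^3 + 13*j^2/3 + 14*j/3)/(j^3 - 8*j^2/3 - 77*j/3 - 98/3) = j/(j - 7)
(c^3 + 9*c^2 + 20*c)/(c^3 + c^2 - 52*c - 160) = c/(c - 8)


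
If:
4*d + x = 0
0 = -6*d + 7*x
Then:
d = 0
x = 0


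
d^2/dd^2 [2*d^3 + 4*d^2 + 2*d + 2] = 12*d + 8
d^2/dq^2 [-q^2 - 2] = -2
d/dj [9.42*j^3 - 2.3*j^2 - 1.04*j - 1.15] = 28.26*j^2 - 4.6*j - 1.04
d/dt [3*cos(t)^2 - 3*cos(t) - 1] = 3*sin(t) - 3*sin(2*t)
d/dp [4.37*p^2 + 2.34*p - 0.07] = 8.74*p + 2.34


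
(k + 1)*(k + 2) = k^2 + 3*k + 2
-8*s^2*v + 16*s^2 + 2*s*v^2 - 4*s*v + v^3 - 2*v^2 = (-2*s + v)*(4*s + v)*(v - 2)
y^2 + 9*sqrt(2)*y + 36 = (y + 3*sqrt(2))*(y + 6*sqrt(2))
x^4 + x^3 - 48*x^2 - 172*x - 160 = (x - 8)*(x + 2)^2*(x + 5)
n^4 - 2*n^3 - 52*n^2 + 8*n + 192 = (n - 8)*(n - 2)*(n + 2)*(n + 6)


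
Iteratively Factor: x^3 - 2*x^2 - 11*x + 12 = (x - 4)*(x^2 + 2*x - 3) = (x - 4)*(x - 1)*(x + 3)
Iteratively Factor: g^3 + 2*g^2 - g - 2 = (g + 1)*(g^2 + g - 2) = (g + 1)*(g + 2)*(g - 1)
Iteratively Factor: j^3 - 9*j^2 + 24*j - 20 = (j - 2)*(j^2 - 7*j + 10) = (j - 5)*(j - 2)*(j - 2)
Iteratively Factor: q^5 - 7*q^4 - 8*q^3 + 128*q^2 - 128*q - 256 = (q + 1)*(q^4 - 8*q^3 + 128*q - 256) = (q - 4)*(q + 1)*(q^3 - 4*q^2 - 16*q + 64) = (q - 4)^2*(q + 1)*(q^2 - 16) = (q - 4)^2*(q + 1)*(q + 4)*(q - 4)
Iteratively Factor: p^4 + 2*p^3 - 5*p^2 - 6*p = (p)*(p^3 + 2*p^2 - 5*p - 6) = p*(p + 1)*(p^2 + p - 6) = p*(p - 2)*(p + 1)*(p + 3)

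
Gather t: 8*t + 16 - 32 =8*t - 16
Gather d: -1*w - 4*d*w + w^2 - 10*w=-4*d*w + w^2 - 11*w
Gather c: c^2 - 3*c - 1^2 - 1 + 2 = c^2 - 3*c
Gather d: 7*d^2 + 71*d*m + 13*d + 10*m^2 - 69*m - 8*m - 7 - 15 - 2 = 7*d^2 + d*(71*m + 13) + 10*m^2 - 77*m - 24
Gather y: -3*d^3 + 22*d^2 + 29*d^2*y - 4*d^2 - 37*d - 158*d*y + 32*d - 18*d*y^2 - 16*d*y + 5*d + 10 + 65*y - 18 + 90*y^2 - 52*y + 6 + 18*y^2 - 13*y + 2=-3*d^3 + 18*d^2 + y^2*(108 - 18*d) + y*(29*d^2 - 174*d)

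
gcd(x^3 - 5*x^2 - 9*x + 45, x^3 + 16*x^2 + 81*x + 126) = x + 3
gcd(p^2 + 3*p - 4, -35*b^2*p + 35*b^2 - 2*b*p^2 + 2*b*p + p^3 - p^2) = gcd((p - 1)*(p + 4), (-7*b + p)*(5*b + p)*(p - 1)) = p - 1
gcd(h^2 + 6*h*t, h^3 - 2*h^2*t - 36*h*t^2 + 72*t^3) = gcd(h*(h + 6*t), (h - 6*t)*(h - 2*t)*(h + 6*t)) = h + 6*t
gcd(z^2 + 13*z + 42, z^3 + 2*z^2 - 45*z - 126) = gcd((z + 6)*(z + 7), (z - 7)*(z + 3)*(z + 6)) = z + 6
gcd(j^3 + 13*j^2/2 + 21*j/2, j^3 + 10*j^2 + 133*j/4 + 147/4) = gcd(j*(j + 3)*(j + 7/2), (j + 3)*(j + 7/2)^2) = j^2 + 13*j/2 + 21/2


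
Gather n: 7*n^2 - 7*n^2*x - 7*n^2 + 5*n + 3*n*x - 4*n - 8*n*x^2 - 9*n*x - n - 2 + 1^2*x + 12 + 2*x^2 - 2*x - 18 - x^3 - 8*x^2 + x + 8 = -7*n^2*x + n*(-8*x^2 - 6*x) - x^3 - 6*x^2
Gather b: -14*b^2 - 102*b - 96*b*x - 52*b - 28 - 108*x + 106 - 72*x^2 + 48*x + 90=-14*b^2 + b*(-96*x - 154) - 72*x^2 - 60*x + 168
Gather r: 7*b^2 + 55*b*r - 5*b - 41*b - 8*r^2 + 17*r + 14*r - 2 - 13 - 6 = 7*b^2 - 46*b - 8*r^2 + r*(55*b + 31) - 21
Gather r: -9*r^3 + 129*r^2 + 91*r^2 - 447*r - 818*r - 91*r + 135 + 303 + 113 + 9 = -9*r^3 + 220*r^2 - 1356*r + 560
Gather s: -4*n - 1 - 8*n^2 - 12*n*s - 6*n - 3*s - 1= -8*n^2 - 10*n + s*(-12*n - 3) - 2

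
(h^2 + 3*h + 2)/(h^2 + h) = (h + 2)/h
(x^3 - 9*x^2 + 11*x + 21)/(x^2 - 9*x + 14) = (x^2 - 2*x - 3)/(x - 2)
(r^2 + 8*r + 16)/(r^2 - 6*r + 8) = (r^2 + 8*r + 16)/(r^2 - 6*r + 8)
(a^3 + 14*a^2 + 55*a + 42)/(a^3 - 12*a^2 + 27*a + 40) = (a^2 + 13*a + 42)/(a^2 - 13*a + 40)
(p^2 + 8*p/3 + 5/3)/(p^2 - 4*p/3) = (3*p^2 + 8*p + 5)/(p*(3*p - 4))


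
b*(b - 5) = b^2 - 5*b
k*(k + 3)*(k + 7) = k^3 + 10*k^2 + 21*k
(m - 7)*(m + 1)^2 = m^3 - 5*m^2 - 13*m - 7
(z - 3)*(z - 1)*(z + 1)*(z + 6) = z^4 + 3*z^3 - 19*z^2 - 3*z + 18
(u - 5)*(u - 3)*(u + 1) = u^3 - 7*u^2 + 7*u + 15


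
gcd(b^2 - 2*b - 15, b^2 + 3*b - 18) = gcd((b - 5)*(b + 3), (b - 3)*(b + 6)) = 1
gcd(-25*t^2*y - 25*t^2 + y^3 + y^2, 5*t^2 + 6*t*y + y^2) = 5*t + y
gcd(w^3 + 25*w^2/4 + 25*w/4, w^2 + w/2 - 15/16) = w + 5/4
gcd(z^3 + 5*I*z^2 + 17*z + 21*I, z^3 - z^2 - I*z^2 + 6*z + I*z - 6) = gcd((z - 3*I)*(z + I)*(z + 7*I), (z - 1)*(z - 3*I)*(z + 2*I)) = z - 3*I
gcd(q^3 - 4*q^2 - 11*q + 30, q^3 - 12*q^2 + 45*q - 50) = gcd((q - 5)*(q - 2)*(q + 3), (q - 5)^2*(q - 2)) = q^2 - 7*q + 10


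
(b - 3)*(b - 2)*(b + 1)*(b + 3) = b^4 - b^3 - 11*b^2 + 9*b + 18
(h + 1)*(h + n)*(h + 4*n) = h^3 + 5*h^2*n + h^2 + 4*h*n^2 + 5*h*n + 4*n^2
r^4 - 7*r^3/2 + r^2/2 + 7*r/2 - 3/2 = (r - 3)*(r - 1)*(r - 1/2)*(r + 1)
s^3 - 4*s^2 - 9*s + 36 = (s - 4)*(s - 3)*(s + 3)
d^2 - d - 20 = (d - 5)*(d + 4)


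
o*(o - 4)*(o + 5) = o^3 + o^2 - 20*o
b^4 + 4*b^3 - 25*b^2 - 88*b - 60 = (b - 5)*(b + 1)*(b + 2)*(b + 6)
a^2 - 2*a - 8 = (a - 4)*(a + 2)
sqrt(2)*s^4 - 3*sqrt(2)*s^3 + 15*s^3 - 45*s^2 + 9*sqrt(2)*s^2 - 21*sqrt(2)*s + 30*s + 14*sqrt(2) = (s - 2)*(s - 1)*(s + 7*sqrt(2))*(sqrt(2)*s + 1)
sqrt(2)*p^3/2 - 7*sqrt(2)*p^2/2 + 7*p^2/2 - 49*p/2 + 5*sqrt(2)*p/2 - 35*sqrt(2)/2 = (p - 7)*(p + 5*sqrt(2)/2)*(sqrt(2)*p/2 + 1)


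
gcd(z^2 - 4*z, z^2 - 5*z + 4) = z - 4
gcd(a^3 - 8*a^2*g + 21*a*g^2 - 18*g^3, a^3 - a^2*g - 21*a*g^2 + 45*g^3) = a^2 - 6*a*g + 9*g^2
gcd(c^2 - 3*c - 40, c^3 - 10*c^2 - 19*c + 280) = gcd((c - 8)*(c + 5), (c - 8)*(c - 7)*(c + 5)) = c^2 - 3*c - 40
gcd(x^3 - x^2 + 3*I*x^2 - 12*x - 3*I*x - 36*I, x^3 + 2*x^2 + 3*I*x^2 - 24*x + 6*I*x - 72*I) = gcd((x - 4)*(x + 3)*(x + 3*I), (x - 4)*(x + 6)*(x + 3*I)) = x^2 + x*(-4 + 3*I) - 12*I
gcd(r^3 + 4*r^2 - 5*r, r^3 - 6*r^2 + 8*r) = r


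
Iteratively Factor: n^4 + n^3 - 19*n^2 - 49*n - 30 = (n + 1)*(n^3 - 19*n - 30) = (n + 1)*(n + 2)*(n^2 - 2*n - 15) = (n + 1)*(n + 2)*(n + 3)*(n - 5)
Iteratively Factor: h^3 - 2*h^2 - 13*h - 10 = (h + 1)*(h^2 - 3*h - 10) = (h + 1)*(h + 2)*(h - 5)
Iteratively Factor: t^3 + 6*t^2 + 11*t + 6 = (t + 2)*(t^2 + 4*t + 3) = (t + 2)*(t + 3)*(t + 1)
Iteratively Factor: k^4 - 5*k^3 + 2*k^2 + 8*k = (k - 4)*(k^3 - k^2 - 2*k) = (k - 4)*(k - 2)*(k^2 + k) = (k - 4)*(k - 2)*(k + 1)*(k)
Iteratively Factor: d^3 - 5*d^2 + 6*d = (d - 3)*(d^2 - 2*d) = d*(d - 3)*(d - 2)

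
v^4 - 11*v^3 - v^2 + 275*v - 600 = (v - 8)*(v - 5)*(v - 3)*(v + 5)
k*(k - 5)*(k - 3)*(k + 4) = k^4 - 4*k^3 - 17*k^2 + 60*k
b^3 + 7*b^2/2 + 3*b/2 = b*(b + 1/2)*(b + 3)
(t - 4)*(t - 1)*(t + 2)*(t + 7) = t^4 + 4*t^3 - 27*t^2 - 34*t + 56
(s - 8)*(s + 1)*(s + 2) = s^3 - 5*s^2 - 22*s - 16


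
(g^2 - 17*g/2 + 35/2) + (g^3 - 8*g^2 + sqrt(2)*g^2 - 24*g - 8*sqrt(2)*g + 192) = g^3 - 7*g^2 + sqrt(2)*g^2 - 65*g/2 - 8*sqrt(2)*g + 419/2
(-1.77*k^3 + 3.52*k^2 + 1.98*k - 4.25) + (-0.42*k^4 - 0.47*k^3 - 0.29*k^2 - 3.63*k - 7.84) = -0.42*k^4 - 2.24*k^3 + 3.23*k^2 - 1.65*k - 12.09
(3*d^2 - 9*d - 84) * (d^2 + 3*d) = 3*d^4 - 111*d^2 - 252*d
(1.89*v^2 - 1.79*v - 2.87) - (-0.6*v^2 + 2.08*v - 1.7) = 2.49*v^2 - 3.87*v - 1.17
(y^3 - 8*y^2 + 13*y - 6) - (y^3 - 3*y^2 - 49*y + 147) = -5*y^2 + 62*y - 153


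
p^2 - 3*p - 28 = (p - 7)*(p + 4)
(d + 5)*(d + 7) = d^2 + 12*d + 35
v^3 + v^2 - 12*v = v*(v - 3)*(v + 4)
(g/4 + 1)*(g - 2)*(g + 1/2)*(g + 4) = g^4/4 + 13*g^3/8 + 3*g^2/4 - 8*g - 4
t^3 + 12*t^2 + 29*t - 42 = (t - 1)*(t + 6)*(t + 7)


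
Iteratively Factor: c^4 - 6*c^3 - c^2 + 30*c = (c - 3)*(c^3 - 3*c^2 - 10*c) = (c - 3)*(c + 2)*(c^2 - 5*c) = c*(c - 3)*(c + 2)*(c - 5)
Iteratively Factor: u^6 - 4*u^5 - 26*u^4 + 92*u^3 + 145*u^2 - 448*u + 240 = (u - 4)*(u^5 - 26*u^3 - 12*u^2 + 97*u - 60) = (u - 4)*(u - 1)*(u^4 + u^3 - 25*u^2 - 37*u + 60) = (u - 4)*(u - 1)*(u + 4)*(u^3 - 3*u^2 - 13*u + 15) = (u - 5)*(u - 4)*(u - 1)*(u + 4)*(u^2 + 2*u - 3) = (u - 5)*(u - 4)*(u - 1)^2*(u + 4)*(u + 3)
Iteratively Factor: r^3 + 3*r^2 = (r + 3)*(r^2) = r*(r + 3)*(r)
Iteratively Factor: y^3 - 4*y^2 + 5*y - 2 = (y - 1)*(y^2 - 3*y + 2) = (y - 2)*(y - 1)*(y - 1)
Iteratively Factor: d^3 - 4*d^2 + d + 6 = (d - 3)*(d^2 - d - 2) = (d - 3)*(d - 2)*(d + 1)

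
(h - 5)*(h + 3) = h^2 - 2*h - 15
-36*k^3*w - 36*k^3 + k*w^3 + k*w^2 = (-6*k + w)*(6*k + w)*(k*w + k)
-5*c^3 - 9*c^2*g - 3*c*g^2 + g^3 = (-5*c + g)*(c + g)^2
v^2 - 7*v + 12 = (v - 4)*(v - 3)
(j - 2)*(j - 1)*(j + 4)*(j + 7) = j^4 + 8*j^3 - 3*j^2 - 62*j + 56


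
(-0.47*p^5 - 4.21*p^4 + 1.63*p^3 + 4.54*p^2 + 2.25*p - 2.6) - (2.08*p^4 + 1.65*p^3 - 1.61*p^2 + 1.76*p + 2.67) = -0.47*p^5 - 6.29*p^4 - 0.02*p^3 + 6.15*p^2 + 0.49*p - 5.27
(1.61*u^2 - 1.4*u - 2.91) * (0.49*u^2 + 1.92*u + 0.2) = 0.7889*u^4 + 2.4052*u^3 - 3.7919*u^2 - 5.8672*u - 0.582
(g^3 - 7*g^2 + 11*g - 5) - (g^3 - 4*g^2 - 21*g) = -3*g^2 + 32*g - 5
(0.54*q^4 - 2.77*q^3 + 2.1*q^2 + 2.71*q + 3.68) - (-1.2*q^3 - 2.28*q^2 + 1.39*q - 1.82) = 0.54*q^4 - 1.57*q^3 + 4.38*q^2 + 1.32*q + 5.5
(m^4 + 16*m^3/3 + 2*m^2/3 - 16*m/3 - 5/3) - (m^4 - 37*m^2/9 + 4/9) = 16*m^3/3 + 43*m^2/9 - 16*m/3 - 19/9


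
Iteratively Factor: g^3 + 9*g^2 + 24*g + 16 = (g + 4)*(g^2 + 5*g + 4) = (g + 1)*(g + 4)*(g + 4)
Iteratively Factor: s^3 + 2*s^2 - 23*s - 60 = (s + 3)*(s^2 - s - 20) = (s - 5)*(s + 3)*(s + 4)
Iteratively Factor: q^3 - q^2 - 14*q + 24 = (q - 2)*(q^2 + q - 12) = (q - 2)*(q + 4)*(q - 3)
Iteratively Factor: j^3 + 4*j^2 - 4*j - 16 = (j + 4)*(j^2 - 4) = (j - 2)*(j + 4)*(j + 2)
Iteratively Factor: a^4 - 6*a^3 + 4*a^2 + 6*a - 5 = (a + 1)*(a^3 - 7*a^2 + 11*a - 5) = (a - 1)*(a + 1)*(a^2 - 6*a + 5) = (a - 1)^2*(a + 1)*(a - 5)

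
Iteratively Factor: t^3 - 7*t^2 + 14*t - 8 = (t - 1)*(t^2 - 6*t + 8) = (t - 4)*(t - 1)*(t - 2)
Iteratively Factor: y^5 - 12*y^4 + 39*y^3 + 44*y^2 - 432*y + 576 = (y - 3)*(y^4 - 9*y^3 + 12*y^2 + 80*y - 192) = (y - 4)*(y - 3)*(y^3 - 5*y^2 - 8*y + 48) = (y - 4)^2*(y - 3)*(y^2 - y - 12) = (y - 4)^3*(y - 3)*(y + 3)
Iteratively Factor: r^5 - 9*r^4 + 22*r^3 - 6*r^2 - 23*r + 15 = (r - 3)*(r^4 - 6*r^3 + 4*r^2 + 6*r - 5) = (r - 3)*(r - 1)*(r^3 - 5*r^2 - r + 5) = (r - 3)*(r - 1)*(r + 1)*(r^2 - 6*r + 5) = (r - 3)*(r - 1)^2*(r + 1)*(r - 5)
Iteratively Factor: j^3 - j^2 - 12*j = (j)*(j^2 - j - 12) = j*(j + 3)*(j - 4)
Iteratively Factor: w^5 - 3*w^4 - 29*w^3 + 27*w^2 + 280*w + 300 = (w + 2)*(w^4 - 5*w^3 - 19*w^2 + 65*w + 150) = (w - 5)*(w + 2)*(w^3 - 19*w - 30) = (w - 5)*(w + 2)^2*(w^2 - 2*w - 15) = (w - 5)^2*(w + 2)^2*(w + 3)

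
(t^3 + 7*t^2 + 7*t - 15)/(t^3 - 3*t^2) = (t^3 + 7*t^2 + 7*t - 15)/(t^2*(t - 3))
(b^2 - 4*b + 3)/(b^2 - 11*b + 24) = (b - 1)/(b - 8)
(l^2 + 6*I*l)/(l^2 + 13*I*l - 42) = l/(l + 7*I)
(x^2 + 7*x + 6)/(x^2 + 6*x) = (x + 1)/x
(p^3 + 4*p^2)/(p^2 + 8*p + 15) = p^2*(p + 4)/(p^2 + 8*p + 15)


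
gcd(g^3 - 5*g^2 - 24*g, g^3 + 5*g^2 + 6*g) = g^2 + 3*g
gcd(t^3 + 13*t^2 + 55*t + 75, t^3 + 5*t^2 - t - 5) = t + 5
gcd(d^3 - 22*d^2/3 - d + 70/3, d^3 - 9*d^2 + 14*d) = d^2 - 9*d + 14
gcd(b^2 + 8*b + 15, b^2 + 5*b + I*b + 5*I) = b + 5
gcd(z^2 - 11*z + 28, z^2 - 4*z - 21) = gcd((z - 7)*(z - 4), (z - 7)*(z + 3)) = z - 7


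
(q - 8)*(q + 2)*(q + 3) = q^3 - 3*q^2 - 34*q - 48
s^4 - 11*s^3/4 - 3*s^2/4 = s^2*(s - 3)*(s + 1/4)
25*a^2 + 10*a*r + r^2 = (5*a + r)^2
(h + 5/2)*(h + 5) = h^2 + 15*h/2 + 25/2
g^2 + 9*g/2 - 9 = (g - 3/2)*(g + 6)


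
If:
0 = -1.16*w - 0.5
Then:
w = -0.43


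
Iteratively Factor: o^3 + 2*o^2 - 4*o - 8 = (o - 2)*(o^2 + 4*o + 4) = (o - 2)*(o + 2)*(o + 2)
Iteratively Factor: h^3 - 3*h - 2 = (h - 2)*(h^2 + 2*h + 1) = (h - 2)*(h + 1)*(h + 1)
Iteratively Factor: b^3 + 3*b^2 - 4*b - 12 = (b + 2)*(b^2 + b - 6) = (b + 2)*(b + 3)*(b - 2)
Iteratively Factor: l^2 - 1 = (l + 1)*(l - 1)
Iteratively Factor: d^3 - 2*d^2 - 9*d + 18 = (d - 2)*(d^2 - 9) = (d - 3)*(d - 2)*(d + 3)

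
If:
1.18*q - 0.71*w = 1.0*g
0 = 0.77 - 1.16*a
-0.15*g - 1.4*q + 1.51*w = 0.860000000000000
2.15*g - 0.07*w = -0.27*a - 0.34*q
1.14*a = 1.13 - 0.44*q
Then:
No Solution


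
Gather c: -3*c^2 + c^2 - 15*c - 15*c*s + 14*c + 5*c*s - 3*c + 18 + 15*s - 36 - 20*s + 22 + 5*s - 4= -2*c^2 + c*(-10*s - 4)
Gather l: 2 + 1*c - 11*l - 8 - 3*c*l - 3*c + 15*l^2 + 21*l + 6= -2*c + 15*l^2 + l*(10 - 3*c)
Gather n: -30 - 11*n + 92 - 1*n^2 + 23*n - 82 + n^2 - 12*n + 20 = 0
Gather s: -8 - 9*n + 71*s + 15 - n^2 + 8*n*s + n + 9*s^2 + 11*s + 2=-n^2 - 8*n + 9*s^2 + s*(8*n + 82) + 9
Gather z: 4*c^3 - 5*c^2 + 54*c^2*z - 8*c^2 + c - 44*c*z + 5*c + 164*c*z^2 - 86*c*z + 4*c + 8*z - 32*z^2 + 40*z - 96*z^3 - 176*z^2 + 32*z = 4*c^3 - 13*c^2 + 10*c - 96*z^3 + z^2*(164*c - 208) + z*(54*c^2 - 130*c + 80)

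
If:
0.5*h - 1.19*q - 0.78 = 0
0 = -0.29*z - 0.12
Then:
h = 2.38*q + 1.56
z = -0.41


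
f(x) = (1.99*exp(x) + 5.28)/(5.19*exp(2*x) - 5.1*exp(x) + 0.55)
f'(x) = (1.99*exp(x) + 5.28)*(-10.38*exp(2*x) + 5.1*exp(x))/(5.19*exp(2*x) - 5.1*exp(x) + 0.55)^2 + 1.99*exp(x)/(5.19*exp(2*x) - 5.1*exp(x) + 0.55)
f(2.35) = 0.05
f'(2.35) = -0.07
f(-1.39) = -14.50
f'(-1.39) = 21.56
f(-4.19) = 11.20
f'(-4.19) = 1.83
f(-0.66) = -9.02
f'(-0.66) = -3.24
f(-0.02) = 13.45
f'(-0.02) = -120.86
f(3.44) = 0.01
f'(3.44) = -0.02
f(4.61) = 0.00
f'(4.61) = -0.00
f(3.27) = 0.02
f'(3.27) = -0.02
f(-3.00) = 17.41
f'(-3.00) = 13.18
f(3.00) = 0.02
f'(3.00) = -0.03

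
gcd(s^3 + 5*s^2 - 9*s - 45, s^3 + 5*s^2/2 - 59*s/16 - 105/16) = s + 3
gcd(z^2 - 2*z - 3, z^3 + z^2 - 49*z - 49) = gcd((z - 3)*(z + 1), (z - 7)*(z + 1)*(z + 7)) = z + 1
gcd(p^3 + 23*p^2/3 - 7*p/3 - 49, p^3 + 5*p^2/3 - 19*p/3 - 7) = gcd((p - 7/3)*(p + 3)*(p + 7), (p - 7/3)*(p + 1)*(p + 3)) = p^2 + 2*p/3 - 7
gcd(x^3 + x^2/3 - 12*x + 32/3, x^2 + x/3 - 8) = x - 8/3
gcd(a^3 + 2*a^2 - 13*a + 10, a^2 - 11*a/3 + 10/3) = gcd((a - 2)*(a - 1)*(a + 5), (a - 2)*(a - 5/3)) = a - 2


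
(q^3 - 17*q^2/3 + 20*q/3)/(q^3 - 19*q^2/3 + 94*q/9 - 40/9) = 3*q/(3*q - 2)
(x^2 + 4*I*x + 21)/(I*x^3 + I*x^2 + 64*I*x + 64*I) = (-I*x^2 + 4*x - 21*I)/(x^3 + x^2 + 64*x + 64)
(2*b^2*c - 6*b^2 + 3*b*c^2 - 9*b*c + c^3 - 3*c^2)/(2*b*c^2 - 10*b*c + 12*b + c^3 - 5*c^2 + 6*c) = (b + c)/(c - 2)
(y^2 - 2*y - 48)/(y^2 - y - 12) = (-y^2 + 2*y + 48)/(-y^2 + y + 12)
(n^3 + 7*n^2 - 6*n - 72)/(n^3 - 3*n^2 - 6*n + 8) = (n^3 + 7*n^2 - 6*n - 72)/(n^3 - 3*n^2 - 6*n + 8)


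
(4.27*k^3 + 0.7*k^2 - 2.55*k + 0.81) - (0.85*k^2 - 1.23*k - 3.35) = 4.27*k^3 - 0.15*k^2 - 1.32*k + 4.16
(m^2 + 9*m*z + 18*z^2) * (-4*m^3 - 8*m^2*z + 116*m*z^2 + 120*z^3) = -4*m^5 - 44*m^4*z - 28*m^3*z^2 + 1020*m^2*z^3 + 3168*m*z^4 + 2160*z^5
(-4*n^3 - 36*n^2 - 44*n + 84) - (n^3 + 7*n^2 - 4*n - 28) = -5*n^3 - 43*n^2 - 40*n + 112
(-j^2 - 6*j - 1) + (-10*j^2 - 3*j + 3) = -11*j^2 - 9*j + 2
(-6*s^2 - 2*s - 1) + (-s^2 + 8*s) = -7*s^2 + 6*s - 1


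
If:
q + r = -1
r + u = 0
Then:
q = u - 1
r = -u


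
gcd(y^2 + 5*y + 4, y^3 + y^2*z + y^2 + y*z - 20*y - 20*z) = 1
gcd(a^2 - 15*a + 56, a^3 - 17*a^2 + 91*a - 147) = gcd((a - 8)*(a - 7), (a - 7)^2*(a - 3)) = a - 7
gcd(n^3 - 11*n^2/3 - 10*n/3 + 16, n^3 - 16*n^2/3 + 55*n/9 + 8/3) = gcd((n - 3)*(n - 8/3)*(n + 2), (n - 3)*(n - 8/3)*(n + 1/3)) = n^2 - 17*n/3 + 8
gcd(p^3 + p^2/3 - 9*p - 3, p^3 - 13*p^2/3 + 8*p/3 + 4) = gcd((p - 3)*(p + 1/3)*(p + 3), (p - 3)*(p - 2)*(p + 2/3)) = p - 3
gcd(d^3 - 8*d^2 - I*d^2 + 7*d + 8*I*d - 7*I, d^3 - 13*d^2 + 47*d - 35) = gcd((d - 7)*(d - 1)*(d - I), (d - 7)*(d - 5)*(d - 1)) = d^2 - 8*d + 7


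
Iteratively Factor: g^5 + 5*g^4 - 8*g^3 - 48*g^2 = (g + 4)*(g^4 + g^3 - 12*g^2) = g*(g + 4)*(g^3 + g^2 - 12*g) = g*(g + 4)^2*(g^2 - 3*g) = g^2*(g + 4)^2*(g - 3)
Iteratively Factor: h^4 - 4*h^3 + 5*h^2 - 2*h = (h - 1)*(h^3 - 3*h^2 + 2*h) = h*(h - 1)*(h^2 - 3*h + 2) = h*(h - 1)^2*(h - 2)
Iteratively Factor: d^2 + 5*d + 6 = (d + 3)*(d + 2)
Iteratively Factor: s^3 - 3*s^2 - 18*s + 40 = (s - 5)*(s^2 + 2*s - 8) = (s - 5)*(s - 2)*(s + 4)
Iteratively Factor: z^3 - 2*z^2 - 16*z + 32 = (z + 4)*(z^2 - 6*z + 8) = (z - 4)*(z + 4)*(z - 2)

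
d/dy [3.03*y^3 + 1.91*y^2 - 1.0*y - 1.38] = 9.09*y^2 + 3.82*y - 1.0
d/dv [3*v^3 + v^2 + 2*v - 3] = 9*v^2 + 2*v + 2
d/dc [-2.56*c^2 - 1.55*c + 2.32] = -5.12*c - 1.55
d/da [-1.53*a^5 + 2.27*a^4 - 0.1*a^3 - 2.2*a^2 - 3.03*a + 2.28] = -7.65*a^4 + 9.08*a^3 - 0.3*a^2 - 4.4*a - 3.03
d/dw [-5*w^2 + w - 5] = 1 - 10*w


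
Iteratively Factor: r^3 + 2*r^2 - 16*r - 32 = (r + 4)*(r^2 - 2*r - 8) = (r + 2)*(r + 4)*(r - 4)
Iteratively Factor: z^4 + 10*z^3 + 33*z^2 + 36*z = (z + 4)*(z^3 + 6*z^2 + 9*z) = z*(z + 4)*(z^2 + 6*z + 9) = z*(z + 3)*(z + 4)*(z + 3)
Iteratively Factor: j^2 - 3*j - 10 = (j + 2)*(j - 5)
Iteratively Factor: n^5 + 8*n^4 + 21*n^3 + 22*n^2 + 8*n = (n + 1)*(n^4 + 7*n^3 + 14*n^2 + 8*n) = (n + 1)*(n + 2)*(n^3 + 5*n^2 + 4*n) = (n + 1)*(n + 2)*(n + 4)*(n^2 + n) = (n + 1)^2*(n + 2)*(n + 4)*(n)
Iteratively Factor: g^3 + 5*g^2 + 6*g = (g + 2)*(g^2 + 3*g) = g*(g + 2)*(g + 3)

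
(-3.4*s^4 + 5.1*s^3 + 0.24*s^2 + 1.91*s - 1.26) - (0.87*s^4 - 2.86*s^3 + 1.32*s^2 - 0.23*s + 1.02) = -4.27*s^4 + 7.96*s^3 - 1.08*s^2 + 2.14*s - 2.28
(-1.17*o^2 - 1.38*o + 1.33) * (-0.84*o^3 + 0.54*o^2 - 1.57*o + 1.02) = 0.9828*o^5 + 0.5274*o^4 - 0.0255*o^3 + 1.6914*o^2 - 3.4957*o + 1.3566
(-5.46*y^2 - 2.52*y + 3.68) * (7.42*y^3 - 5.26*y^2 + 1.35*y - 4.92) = -40.5132*y^5 + 10.0212*y^4 + 33.1898*y^3 + 4.1044*y^2 + 17.3664*y - 18.1056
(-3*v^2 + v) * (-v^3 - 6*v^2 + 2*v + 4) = 3*v^5 + 17*v^4 - 12*v^3 - 10*v^2 + 4*v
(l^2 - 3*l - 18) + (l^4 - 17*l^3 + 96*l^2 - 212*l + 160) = l^4 - 17*l^3 + 97*l^2 - 215*l + 142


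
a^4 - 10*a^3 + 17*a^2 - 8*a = a*(a - 8)*(a - 1)^2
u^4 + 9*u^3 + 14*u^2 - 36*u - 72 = (u - 2)*(u + 2)*(u + 3)*(u + 6)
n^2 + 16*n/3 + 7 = (n + 7/3)*(n + 3)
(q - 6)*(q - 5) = q^2 - 11*q + 30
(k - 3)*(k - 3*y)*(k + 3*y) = k^3 - 3*k^2 - 9*k*y^2 + 27*y^2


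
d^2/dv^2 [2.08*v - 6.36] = 0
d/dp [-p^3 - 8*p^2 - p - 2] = -3*p^2 - 16*p - 1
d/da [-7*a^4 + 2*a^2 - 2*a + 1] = -28*a^3 + 4*a - 2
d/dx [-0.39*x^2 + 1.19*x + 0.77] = 1.19 - 0.78*x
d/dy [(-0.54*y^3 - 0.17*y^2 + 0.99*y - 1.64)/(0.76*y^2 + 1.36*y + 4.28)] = (-0.4104*y^4 - 1.4688*y^3 - 7.9172*y^2 + 1.0376*y + 6.4676)/(0.5776*y^4 + 2.0672*y^3 + 8.3552*y^2 + 11.6416*y + 18.3184)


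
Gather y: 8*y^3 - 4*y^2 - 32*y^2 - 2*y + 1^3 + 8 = 8*y^3 - 36*y^2 - 2*y + 9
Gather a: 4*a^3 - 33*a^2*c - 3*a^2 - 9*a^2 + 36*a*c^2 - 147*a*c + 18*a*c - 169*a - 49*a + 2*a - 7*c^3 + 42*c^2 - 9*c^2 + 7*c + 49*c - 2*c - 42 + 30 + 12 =4*a^3 + a^2*(-33*c - 12) + a*(36*c^2 - 129*c - 216) - 7*c^3 + 33*c^2 + 54*c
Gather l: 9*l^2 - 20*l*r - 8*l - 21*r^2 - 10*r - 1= 9*l^2 + l*(-20*r - 8) - 21*r^2 - 10*r - 1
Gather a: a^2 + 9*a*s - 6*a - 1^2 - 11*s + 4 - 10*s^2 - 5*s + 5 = a^2 + a*(9*s - 6) - 10*s^2 - 16*s + 8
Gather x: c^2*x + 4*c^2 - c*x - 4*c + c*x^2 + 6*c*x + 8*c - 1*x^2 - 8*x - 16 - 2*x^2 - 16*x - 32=4*c^2 + 4*c + x^2*(c - 3) + x*(c^2 + 5*c - 24) - 48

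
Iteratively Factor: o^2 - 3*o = (o)*(o - 3)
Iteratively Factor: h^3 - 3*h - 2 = (h + 1)*(h^2 - h - 2) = (h + 1)^2*(h - 2)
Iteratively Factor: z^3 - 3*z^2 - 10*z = (z - 5)*(z^2 + 2*z) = z*(z - 5)*(z + 2)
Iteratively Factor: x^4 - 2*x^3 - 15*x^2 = (x + 3)*(x^3 - 5*x^2) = x*(x + 3)*(x^2 - 5*x) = x*(x - 5)*(x + 3)*(x)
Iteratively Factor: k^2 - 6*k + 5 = (k - 1)*(k - 5)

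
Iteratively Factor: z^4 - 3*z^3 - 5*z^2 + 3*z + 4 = (z + 1)*(z^3 - 4*z^2 - z + 4) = (z + 1)^2*(z^2 - 5*z + 4) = (z - 4)*(z + 1)^2*(z - 1)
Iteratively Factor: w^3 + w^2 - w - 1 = (w + 1)*(w^2 - 1) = (w + 1)^2*(w - 1)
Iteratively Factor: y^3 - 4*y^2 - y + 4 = (y - 4)*(y^2 - 1) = (y - 4)*(y - 1)*(y + 1)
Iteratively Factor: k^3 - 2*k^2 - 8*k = (k + 2)*(k^2 - 4*k) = (k - 4)*(k + 2)*(k)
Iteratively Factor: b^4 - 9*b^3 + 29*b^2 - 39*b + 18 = (b - 3)*(b^3 - 6*b^2 + 11*b - 6) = (b - 3)*(b - 1)*(b^2 - 5*b + 6) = (b - 3)^2*(b - 1)*(b - 2)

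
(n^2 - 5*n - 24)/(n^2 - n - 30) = (-n^2 + 5*n + 24)/(-n^2 + n + 30)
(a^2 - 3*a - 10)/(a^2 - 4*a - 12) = (a - 5)/(a - 6)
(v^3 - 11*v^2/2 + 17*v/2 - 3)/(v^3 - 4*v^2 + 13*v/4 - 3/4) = 2*(v - 2)/(2*v - 1)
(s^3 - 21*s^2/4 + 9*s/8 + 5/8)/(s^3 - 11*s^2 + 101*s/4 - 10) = (4*s^2 - 19*s - 5)/(2*(2*s^2 - 21*s + 40))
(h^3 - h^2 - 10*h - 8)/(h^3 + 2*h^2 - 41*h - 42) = (h^2 - 2*h - 8)/(h^2 + h - 42)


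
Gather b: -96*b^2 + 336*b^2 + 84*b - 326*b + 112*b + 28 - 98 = 240*b^2 - 130*b - 70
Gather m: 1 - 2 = -1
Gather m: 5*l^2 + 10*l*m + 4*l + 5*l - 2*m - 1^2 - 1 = 5*l^2 + 9*l + m*(10*l - 2) - 2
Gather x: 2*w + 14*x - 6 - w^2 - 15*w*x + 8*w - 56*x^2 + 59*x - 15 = -w^2 + 10*w - 56*x^2 + x*(73 - 15*w) - 21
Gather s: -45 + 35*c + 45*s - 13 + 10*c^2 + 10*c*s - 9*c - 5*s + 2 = 10*c^2 + 26*c + s*(10*c + 40) - 56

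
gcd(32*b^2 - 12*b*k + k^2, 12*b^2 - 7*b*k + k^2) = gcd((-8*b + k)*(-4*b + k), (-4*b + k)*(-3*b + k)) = 4*b - k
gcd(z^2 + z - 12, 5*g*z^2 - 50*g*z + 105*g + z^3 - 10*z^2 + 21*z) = z - 3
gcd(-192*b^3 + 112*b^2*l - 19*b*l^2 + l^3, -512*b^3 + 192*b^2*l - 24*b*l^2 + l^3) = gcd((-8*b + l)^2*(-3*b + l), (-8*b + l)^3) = 64*b^2 - 16*b*l + l^2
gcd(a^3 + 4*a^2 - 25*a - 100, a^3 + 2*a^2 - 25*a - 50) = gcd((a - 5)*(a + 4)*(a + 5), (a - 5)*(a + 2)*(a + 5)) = a^2 - 25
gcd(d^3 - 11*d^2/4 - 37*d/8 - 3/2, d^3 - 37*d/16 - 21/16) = d + 3/4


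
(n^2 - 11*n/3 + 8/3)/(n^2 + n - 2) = (n - 8/3)/(n + 2)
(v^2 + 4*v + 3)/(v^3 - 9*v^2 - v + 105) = (v + 1)/(v^2 - 12*v + 35)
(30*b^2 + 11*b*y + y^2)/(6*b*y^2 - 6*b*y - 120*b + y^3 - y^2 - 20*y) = (5*b + y)/(y^2 - y - 20)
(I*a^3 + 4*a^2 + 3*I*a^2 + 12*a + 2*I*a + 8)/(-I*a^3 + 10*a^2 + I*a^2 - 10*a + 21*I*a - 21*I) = (-a^3 + a^2*(-3 + 4*I) + a*(-2 + 12*I) + 8*I)/(a^3 + a^2*(-1 + 10*I) + a*(-21 - 10*I) + 21)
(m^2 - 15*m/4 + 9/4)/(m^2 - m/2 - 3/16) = 4*(m - 3)/(4*m + 1)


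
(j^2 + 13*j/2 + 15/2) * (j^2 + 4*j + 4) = j^4 + 21*j^3/2 + 75*j^2/2 + 56*j + 30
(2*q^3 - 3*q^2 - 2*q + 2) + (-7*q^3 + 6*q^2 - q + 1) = -5*q^3 + 3*q^2 - 3*q + 3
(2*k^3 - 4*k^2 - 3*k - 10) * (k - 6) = 2*k^4 - 16*k^3 + 21*k^2 + 8*k + 60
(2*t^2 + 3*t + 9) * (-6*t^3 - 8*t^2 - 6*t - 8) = -12*t^5 - 34*t^4 - 90*t^3 - 106*t^2 - 78*t - 72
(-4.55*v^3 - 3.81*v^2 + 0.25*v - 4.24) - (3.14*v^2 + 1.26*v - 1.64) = -4.55*v^3 - 6.95*v^2 - 1.01*v - 2.6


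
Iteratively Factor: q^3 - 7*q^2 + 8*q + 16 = (q - 4)*(q^2 - 3*q - 4) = (q - 4)^2*(q + 1)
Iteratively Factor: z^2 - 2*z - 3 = (z + 1)*(z - 3)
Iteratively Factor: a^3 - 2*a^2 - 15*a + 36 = (a - 3)*(a^2 + a - 12) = (a - 3)*(a + 4)*(a - 3)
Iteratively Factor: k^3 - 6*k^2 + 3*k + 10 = (k - 2)*(k^2 - 4*k - 5) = (k - 2)*(k + 1)*(k - 5)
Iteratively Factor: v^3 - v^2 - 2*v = (v - 2)*(v^2 + v) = (v - 2)*(v + 1)*(v)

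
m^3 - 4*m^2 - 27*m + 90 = (m - 6)*(m - 3)*(m + 5)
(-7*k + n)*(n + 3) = -7*k*n - 21*k + n^2 + 3*n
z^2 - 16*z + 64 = (z - 8)^2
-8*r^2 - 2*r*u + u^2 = (-4*r + u)*(2*r + u)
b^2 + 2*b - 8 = (b - 2)*(b + 4)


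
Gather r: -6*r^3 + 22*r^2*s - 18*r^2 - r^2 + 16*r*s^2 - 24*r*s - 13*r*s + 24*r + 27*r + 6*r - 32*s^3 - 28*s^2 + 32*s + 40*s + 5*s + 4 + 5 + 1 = -6*r^3 + r^2*(22*s - 19) + r*(16*s^2 - 37*s + 57) - 32*s^3 - 28*s^2 + 77*s + 10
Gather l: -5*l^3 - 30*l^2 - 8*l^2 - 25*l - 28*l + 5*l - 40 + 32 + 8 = -5*l^3 - 38*l^2 - 48*l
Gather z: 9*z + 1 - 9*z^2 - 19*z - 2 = -9*z^2 - 10*z - 1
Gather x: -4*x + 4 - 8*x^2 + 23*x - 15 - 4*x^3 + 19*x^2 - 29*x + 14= -4*x^3 + 11*x^2 - 10*x + 3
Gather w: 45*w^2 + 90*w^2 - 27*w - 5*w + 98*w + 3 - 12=135*w^2 + 66*w - 9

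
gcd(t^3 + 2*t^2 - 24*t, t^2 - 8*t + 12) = 1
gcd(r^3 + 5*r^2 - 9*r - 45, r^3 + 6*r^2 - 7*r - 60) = r^2 + 2*r - 15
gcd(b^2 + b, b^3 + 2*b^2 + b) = b^2 + b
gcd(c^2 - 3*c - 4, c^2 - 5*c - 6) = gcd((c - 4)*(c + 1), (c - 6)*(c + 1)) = c + 1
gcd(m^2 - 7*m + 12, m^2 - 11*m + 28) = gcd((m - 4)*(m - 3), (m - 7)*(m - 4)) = m - 4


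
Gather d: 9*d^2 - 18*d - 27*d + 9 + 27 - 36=9*d^2 - 45*d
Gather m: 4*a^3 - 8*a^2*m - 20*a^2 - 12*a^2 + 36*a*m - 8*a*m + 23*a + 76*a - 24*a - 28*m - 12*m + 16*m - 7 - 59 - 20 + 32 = 4*a^3 - 32*a^2 + 75*a + m*(-8*a^2 + 28*a - 24) - 54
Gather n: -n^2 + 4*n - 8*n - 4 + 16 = -n^2 - 4*n + 12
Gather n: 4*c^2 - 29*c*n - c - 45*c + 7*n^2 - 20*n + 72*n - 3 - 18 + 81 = 4*c^2 - 46*c + 7*n^2 + n*(52 - 29*c) + 60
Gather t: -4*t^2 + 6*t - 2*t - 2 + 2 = -4*t^2 + 4*t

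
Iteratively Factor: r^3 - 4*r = (r + 2)*(r^2 - 2*r) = (r - 2)*(r + 2)*(r)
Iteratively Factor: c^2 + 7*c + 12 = (c + 3)*(c + 4)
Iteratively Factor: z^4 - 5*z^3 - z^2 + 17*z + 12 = (z + 1)*(z^3 - 6*z^2 + 5*z + 12) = (z + 1)^2*(z^2 - 7*z + 12) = (z - 3)*(z + 1)^2*(z - 4)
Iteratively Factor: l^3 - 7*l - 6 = (l + 2)*(l^2 - 2*l - 3) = (l - 3)*(l + 2)*(l + 1)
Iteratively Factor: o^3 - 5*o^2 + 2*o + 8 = (o + 1)*(o^2 - 6*o + 8) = (o - 2)*(o + 1)*(o - 4)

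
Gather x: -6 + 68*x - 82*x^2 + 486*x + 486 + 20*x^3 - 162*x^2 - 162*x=20*x^3 - 244*x^2 + 392*x + 480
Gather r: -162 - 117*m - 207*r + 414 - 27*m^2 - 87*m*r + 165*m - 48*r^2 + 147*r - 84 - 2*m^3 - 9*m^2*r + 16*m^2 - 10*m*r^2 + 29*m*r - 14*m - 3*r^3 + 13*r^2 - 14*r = -2*m^3 - 11*m^2 + 34*m - 3*r^3 + r^2*(-10*m - 35) + r*(-9*m^2 - 58*m - 74) + 168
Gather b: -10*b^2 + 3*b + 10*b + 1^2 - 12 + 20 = -10*b^2 + 13*b + 9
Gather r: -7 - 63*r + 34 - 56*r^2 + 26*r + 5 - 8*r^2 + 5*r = -64*r^2 - 32*r + 32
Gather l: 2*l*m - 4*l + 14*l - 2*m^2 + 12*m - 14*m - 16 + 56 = l*(2*m + 10) - 2*m^2 - 2*m + 40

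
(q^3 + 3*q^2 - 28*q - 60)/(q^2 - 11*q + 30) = (q^2 + 8*q + 12)/(q - 6)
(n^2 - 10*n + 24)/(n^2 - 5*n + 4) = (n - 6)/(n - 1)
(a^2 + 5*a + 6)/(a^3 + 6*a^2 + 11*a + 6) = 1/(a + 1)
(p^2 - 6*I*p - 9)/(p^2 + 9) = (p - 3*I)/(p + 3*I)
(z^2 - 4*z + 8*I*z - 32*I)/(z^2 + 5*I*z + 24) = (z - 4)/(z - 3*I)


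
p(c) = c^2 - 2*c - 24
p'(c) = 2*c - 2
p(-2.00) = -16.00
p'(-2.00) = -6.00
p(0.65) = -24.88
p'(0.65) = -0.70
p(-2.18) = -14.89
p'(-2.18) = -6.36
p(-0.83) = -21.65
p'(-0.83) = -3.66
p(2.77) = -21.87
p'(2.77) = 3.54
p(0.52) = -24.77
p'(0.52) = -0.96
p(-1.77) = -17.33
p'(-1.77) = -5.54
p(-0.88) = -21.47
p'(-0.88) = -3.76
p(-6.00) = 24.00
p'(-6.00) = -14.00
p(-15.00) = 231.00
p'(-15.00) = -32.00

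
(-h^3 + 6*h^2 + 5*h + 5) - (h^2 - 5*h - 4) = -h^3 + 5*h^2 + 10*h + 9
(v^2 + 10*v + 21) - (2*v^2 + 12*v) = -v^2 - 2*v + 21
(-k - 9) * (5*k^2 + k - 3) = -5*k^3 - 46*k^2 - 6*k + 27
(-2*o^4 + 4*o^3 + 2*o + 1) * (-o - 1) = 2*o^5 - 2*o^4 - 4*o^3 - 2*o^2 - 3*o - 1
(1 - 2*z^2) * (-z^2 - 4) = 2*z^4 + 7*z^2 - 4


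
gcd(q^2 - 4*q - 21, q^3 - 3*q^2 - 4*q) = 1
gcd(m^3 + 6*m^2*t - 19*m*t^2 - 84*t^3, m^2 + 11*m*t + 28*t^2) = m + 7*t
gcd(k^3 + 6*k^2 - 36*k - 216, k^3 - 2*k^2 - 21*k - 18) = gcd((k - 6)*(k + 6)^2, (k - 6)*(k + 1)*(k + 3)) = k - 6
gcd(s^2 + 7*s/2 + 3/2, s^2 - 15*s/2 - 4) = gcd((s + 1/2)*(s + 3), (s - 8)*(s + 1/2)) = s + 1/2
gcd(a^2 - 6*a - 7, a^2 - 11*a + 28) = a - 7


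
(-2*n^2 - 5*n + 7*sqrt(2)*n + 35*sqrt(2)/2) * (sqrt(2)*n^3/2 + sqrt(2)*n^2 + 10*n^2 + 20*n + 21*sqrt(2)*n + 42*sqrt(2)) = -sqrt(2)*n^5 - 13*n^4 - 9*sqrt(2)*n^4/2 - 117*n^3/2 + 23*sqrt(2)*n^3 + 126*sqrt(2)*n^2 + 229*n^2 + 140*sqrt(2)*n + 1323*n + 1470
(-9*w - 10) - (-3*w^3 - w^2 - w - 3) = 3*w^3 + w^2 - 8*w - 7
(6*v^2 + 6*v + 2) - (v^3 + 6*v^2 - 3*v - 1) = -v^3 + 9*v + 3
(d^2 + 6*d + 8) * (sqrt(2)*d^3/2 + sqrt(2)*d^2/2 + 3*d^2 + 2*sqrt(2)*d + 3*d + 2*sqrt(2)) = sqrt(2)*d^5/2 + 3*d^4 + 7*sqrt(2)*d^4/2 + 9*sqrt(2)*d^3 + 21*d^3 + 18*sqrt(2)*d^2 + 42*d^2 + 24*d + 28*sqrt(2)*d + 16*sqrt(2)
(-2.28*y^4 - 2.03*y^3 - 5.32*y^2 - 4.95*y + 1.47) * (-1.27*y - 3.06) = 2.8956*y^5 + 9.5549*y^4 + 12.9682*y^3 + 22.5657*y^2 + 13.2801*y - 4.4982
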